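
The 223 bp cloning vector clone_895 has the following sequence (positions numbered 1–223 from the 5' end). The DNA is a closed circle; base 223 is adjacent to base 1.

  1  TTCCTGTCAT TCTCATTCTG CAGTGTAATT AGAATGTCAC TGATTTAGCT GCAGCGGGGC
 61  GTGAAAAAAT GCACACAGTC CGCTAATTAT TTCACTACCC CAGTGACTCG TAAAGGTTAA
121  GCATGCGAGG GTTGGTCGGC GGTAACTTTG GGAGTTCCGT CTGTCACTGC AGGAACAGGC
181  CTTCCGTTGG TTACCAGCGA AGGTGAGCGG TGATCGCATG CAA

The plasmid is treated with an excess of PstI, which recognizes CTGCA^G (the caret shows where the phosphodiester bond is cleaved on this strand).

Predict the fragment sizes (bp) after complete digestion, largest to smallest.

118, 74, 31 bp

PstI sites (CTGCAG) start at positions 18, 49, 167.
PstI cuts after base 5 of each site (before the last base), so after positions 22, 53, 171.
Circular molecule, 3 cuts → 3 fragments:
  23–53 → 31 bp
  54–171 → 118 bp
  172–223 then 1–22 → 52 + 22 = 74 bp
Sorted largest to smallest: 118, 74, 31 bp.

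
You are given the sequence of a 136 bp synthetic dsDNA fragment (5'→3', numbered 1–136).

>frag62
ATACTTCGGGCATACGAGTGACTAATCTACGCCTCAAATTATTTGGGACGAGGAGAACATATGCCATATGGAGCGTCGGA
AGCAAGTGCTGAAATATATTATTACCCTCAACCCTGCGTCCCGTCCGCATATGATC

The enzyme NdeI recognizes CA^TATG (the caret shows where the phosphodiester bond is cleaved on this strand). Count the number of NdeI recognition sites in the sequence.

CATATG occurs starting at positions 58, 65, 128.
NdeI cuts at 3 sites.

3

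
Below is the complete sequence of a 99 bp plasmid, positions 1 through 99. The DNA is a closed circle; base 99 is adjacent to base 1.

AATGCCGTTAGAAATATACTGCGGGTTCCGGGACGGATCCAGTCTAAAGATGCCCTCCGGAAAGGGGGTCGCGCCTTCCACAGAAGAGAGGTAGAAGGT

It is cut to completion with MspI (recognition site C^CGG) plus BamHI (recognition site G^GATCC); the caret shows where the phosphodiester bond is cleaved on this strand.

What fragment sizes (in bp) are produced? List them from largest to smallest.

MspI sites (CCGG) start at positions 28, 57.
MspI cuts after the first base of each site, so after positions 28, 57.
The BamHI site (GGATCC) starts at position 35.
BamHI cuts after the first base of each site, so after position 35.
Combined cut positions: 28, 35, 57.
Circular molecule, 3 cuts → 3 fragments:
  29–35 → 7 bp
  36–57 → 22 bp
  58–99 then 1–28 → 42 + 28 = 70 bp
Sorted largest to smallest: 70, 22, 7 bp.

70, 22, 7 bp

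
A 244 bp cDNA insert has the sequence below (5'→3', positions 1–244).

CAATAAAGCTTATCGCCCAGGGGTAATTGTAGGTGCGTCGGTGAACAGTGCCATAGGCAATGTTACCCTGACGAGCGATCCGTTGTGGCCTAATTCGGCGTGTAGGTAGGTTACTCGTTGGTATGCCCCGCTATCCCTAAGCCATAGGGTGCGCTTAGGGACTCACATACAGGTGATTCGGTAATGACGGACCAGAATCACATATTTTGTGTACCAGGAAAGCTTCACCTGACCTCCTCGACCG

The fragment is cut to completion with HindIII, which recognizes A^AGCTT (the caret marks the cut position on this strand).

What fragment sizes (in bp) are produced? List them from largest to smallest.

HindIII sites (AAGCTT) start at positions 6, 220.
HindIII cuts after the first base of each site, so after positions 6, 220.
Linear molecule, 2 cuts → 3 fragments:
  1–6 → 6 bp
  7–220 → 214 bp
  221–244 → 24 bp
Sorted largest to smallest: 214, 24, 6 bp.

214, 24, 6 bp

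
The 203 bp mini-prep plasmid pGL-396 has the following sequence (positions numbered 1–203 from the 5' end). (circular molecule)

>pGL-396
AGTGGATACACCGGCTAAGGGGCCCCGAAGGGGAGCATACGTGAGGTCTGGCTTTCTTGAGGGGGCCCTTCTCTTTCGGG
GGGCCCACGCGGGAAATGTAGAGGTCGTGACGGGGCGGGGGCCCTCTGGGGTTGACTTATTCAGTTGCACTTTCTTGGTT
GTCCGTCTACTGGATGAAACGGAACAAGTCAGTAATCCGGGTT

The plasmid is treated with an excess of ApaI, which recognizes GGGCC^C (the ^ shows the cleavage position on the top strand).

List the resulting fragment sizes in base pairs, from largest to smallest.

ApaI sites (GGGCCC) start at positions 20, 63, 81, 119.
ApaI cuts after base 5 of each site (before the last base), so after positions 24, 67, 85, 123.
Circular molecule, 4 cuts → 4 fragments:
  25–67 → 43 bp
  68–85 → 18 bp
  86–123 → 38 bp
  124–203 then 1–24 → 80 + 24 = 104 bp
Sorted largest to smallest: 104, 43, 38, 18 bp.

104, 43, 38, 18 bp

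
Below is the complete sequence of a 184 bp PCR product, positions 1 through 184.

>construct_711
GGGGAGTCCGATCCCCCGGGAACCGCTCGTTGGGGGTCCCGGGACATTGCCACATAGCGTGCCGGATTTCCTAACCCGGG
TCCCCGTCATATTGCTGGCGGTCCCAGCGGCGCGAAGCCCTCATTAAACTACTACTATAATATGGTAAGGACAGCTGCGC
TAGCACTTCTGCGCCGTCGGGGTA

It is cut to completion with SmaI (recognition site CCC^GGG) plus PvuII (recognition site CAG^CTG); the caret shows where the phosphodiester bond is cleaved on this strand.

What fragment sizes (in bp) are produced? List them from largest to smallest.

SmaI sites (CCCGGG) start at positions 15, 38, 75.
SmaI cuts after base 3 of each site, so after positions 17, 40, 77.
The PvuII site (CAGCTG) starts at position 152.
PvuII cuts after base 3 of each site, so after position 154.
Combined cut positions: 17, 40, 77, 154.
Linear molecule, 4 cuts → 5 fragments:
  1–17 → 17 bp
  18–40 → 23 bp
  41–77 → 37 bp
  78–154 → 77 bp
  155–184 → 30 bp
Sorted largest to smallest: 77, 37, 30, 23, 17 bp.

77, 37, 30, 23, 17 bp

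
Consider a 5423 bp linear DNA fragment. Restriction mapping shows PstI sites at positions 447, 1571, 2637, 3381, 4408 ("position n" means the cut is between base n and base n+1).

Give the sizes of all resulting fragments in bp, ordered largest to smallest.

1124, 1066, 1027, 1015, 744, 447 bp

Linear molecule, 5 cuts → 6 fragments:
  447 − 0 = 447 bp
  1571 − 447 = 1124 bp
  2637 − 1571 = 1066 bp
  3381 − 2637 = 744 bp
  4408 − 3381 = 1027 bp
  5423 − 4408 = 1015 bp
Sorted largest to smallest: 1124, 1066, 1027, 1015, 744, 447 bp.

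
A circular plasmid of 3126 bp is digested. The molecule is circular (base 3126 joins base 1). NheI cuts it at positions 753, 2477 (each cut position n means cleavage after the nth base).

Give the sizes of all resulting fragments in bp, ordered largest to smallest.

1724, 1402 bp

Circular molecule, 2 cuts → 2 fragments:
  2477 − 753 = 1724 bp
  wrap: 3126 − 2477 + 753 = 1402 bp
Sorted largest to smallest: 1724, 1402 bp.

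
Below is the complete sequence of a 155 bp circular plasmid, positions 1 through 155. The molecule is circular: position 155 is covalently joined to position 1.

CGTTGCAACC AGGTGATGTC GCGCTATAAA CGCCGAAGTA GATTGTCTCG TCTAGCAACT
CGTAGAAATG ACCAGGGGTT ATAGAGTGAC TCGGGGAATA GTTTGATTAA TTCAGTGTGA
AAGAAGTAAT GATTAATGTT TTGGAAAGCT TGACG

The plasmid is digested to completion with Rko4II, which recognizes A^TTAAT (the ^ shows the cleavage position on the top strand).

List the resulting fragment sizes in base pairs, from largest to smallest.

Rko4II sites (ATTAAT) start at positions 106, 132.
Rko4II cuts after the first base of each site, so after positions 106, 132.
Circular molecule, 2 cuts → 2 fragments:
  107–132 → 26 bp
  133–155 then 1–106 → 23 + 106 = 129 bp
Sorted largest to smallest: 129, 26 bp.

129, 26 bp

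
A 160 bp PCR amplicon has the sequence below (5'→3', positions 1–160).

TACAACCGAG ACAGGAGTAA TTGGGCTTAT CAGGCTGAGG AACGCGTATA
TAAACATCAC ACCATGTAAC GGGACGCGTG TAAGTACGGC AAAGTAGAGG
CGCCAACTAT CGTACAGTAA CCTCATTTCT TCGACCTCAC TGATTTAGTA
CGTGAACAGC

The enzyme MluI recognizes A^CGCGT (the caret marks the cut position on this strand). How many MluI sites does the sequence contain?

2

ACGCGT occurs starting at positions 42, 74.
MluI cuts at 2 sites.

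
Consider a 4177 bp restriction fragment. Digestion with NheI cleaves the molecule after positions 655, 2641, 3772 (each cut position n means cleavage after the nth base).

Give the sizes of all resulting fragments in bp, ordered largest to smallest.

Linear molecule, 3 cuts → 4 fragments:
  655 − 0 = 655 bp
  2641 − 655 = 1986 bp
  3772 − 2641 = 1131 bp
  4177 − 3772 = 405 bp
Sorted largest to smallest: 1986, 1131, 655, 405 bp.

1986, 1131, 655, 405 bp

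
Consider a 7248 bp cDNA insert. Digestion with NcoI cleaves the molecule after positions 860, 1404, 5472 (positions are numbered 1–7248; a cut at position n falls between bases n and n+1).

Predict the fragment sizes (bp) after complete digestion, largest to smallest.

4068, 1776, 860, 544 bp

Linear molecule, 3 cuts → 4 fragments:
  860 − 0 = 860 bp
  1404 − 860 = 544 bp
  5472 − 1404 = 4068 bp
  7248 − 5472 = 1776 bp
Sorted largest to smallest: 4068, 1776, 860, 544 bp.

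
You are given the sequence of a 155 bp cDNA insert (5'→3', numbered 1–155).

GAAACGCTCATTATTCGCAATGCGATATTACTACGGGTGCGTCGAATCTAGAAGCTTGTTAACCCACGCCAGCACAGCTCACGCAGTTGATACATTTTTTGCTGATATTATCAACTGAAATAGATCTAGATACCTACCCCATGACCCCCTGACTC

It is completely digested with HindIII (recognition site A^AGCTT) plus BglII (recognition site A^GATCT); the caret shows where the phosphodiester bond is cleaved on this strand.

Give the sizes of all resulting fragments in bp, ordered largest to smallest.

70, 52, 33 bp

The HindIII site (AAGCTT) starts at position 52.
HindIII cuts after the first base of each site, so after position 52.
The BglII site (AGATCT) starts at position 122.
BglII cuts after the first base of each site, so after position 122.
Combined cut positions: 52, 122.
Linear molecule, 2 cuts → 3 fragments:
  1–52 → 52 bp
  53–122 → 70 bp
  123–155 → 33 bp
Sorted largest to smallest: 70, 52, 33 bp.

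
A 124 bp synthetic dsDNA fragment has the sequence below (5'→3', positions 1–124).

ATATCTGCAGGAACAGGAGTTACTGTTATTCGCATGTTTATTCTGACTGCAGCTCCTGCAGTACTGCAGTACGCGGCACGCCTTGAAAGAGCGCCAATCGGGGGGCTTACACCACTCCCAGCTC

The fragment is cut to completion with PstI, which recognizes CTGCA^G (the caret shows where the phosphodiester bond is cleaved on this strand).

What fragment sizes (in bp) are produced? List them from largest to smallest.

56, 42, 9, 9, 8 bp

PstI sites (CTGCAG) start at positions 5, 47, 56, 64.
PstI cuts after base 5 of each site (before the last base), so after positions 9, 51, 60, 68.
Linear molecule, 4 cuts → 5 fragments:
  1–9 → 9 bp
  10–51 → 42 bp
  52–60 → 9 bp
  61–68 → 8 bp
  69–124 → 56 bp
Sorted largest to smallest: 56, 42, 9, 9, 8 bp.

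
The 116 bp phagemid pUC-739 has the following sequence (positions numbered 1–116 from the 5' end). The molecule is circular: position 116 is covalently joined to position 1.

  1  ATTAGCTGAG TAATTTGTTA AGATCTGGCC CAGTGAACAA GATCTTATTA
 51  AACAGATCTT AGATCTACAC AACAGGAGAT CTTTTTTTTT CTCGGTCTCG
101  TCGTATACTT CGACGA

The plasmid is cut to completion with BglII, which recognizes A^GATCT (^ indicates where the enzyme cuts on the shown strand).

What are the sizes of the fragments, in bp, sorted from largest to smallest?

60, 19, 16, 14, 7 bp

BglII sites (AGATCT) start at positions 21, 40, 54, 61, 77.
BglII cuts after the first base of each site, so after positions 21, 40, 54, 61, 77.
Circular molecule, 5 cuts → 5 fragments:
  22–40 → 19 bp
  41–54 → 14 bp
  55–61 → 7 bp
  62–77 → 16 bp
  78–116 then 1–21 → 39 + 21 = 60 bp
Sorted largest to smallest: 60, 19, 16, 14, 7 bp.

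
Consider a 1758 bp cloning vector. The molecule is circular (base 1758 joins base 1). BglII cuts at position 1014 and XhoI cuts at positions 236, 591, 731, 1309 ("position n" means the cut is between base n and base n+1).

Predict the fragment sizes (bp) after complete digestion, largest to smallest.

Combined cut positions (sorted): 236, 591, 731, 1014, 1309.
Circular molecule, 5 cuts → 5 fragments:
  591 − 236 = 355 bp
  731 − 591 = 140 bp
  1014 − 731 = 283 bp
  1309 − 1014 = 295 bp
  wrap: 1758 − 1309 + 236 = 685 bp
Sorted largest to smallest: 685, 355, 295, 283, 140 bp.

685, 355, 295, 283, 140 bp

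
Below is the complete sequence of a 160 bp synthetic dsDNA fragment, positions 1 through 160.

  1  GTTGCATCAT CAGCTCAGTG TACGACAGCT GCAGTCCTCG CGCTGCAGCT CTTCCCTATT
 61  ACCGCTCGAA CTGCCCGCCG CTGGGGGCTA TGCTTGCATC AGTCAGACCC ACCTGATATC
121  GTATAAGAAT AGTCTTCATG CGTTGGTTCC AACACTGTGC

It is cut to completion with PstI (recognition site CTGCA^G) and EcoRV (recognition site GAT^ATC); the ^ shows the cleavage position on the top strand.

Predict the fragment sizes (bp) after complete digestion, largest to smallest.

70, 43, 33, 14 bp

PstI sites (CTGCAG) start at positions 29, 43.
PstI cuts after base 5 of each site (before the last base), so after positions 33, 47.
The EcoRV site (GATATC) starts at position 115.
EcoRV cuts after base 3 of each site, so after position 117.
Combined cut positions: 33, 47, 117.
Linear molecule, 3 cuts → 4 fragments:
  1–33 → 33 bp
  34–47 → 14 bp
  48–117 → 70 bp
  118–160 → 43 bp
Sorted largest to smallest: 70, 43, 33, 14 bp.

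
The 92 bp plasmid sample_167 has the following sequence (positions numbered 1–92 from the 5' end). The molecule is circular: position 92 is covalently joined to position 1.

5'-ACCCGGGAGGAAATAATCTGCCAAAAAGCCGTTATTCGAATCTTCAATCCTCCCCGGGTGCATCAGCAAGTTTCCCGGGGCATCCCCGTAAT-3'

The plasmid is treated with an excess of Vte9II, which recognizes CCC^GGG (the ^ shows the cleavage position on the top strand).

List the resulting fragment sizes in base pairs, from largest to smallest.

Vte9II sites (CCCGGG) start at positions 2, 53, 74.
Vte9II cuts after base 3 of each site, so after positions 4, 55, 76.
Circular molecule, 3 cuts → 3 fragments:
  5–55 → 51 bp
  56–76 → 21 bp
  77–92 then 1–4 → 16 + 4 = 20 bp
Sorted largest to smallest: 51, 21, 20 bp.

51, 21, 20 bp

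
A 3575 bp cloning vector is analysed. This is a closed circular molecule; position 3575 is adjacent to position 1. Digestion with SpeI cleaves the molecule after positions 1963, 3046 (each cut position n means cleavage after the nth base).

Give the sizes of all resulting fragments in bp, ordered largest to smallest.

2492, 1083 bp

Circular molecule, 2 cuts → 2 fragments:
  3046 − 1963 = 1083 bp
  wrap: 3575 − 3046 + 1963 = 2492 bp
Sorted largest to smallest: 2492, 1083 bp.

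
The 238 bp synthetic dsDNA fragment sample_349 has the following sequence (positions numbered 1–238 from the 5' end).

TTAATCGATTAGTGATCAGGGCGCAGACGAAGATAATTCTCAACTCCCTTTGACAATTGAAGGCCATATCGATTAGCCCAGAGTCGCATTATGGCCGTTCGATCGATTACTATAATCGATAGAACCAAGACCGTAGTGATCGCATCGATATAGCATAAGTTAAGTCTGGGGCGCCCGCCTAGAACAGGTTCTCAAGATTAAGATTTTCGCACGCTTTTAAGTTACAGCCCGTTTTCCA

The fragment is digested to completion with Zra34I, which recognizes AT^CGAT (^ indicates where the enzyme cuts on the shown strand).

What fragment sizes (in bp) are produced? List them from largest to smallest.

93, 64, 34, 29, 13, 5 bp

Zra34I sites (ATCGAT) start at positions 4, 68, 102, 115, 144.
Zra34I cuts after base 2 of each site, so after positions 5, 69, 103, 116, 145.
Linear molecule, 5 cuts → 6 fragments:
  1–5 → 5 bp
  6–69 → 64 bp
  70–103 → 34 bp
  104–116 → 13 bp
  117–145 → 29 bp
  146–238 → 93 bp
Sorted largest to smallest: 93, 64, 34, 29, 13, 5 bp.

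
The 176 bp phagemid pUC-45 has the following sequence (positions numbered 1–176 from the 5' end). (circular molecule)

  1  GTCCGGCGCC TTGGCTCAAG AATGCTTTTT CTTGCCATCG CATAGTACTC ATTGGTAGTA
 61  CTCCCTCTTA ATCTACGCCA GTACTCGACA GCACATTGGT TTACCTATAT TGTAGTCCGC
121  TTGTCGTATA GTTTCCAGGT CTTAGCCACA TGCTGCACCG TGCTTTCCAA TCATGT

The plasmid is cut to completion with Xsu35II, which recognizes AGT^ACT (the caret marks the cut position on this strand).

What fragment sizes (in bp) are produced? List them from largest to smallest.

140, 23, 13 bp

Xsu35II sites (AGTACT) start at positions 44, 57, 80.
Xsu35II cuts after base 3 of each site, so after positions 46, 59, 82.
Circular molecule, 3 cuts → 3 fragments:
  47–59 → 13 bp
  60–82 → 23 bp
  83–176 then 1–46 → 94 + 46 = 140 bp
Sorted largest to smallest: 140, 23, 13 bp.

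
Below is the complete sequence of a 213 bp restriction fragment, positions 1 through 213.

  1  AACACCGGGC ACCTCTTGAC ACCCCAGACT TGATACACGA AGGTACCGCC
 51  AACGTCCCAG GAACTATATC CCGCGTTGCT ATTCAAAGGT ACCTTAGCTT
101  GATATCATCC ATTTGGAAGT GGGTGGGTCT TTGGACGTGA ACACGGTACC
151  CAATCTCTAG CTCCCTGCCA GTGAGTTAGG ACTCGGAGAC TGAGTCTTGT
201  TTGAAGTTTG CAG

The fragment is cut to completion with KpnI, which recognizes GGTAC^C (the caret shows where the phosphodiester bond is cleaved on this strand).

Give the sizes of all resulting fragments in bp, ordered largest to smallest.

KpnI sites (GGTACC) start at positions 42, 88, 145.
KpnI cuts after base 5 of each site (before the last base), so after positions 46, 92, 149.
Linear molecule, 3 cuts → 4 fragments:
  1–46 → 46 bp
  47–92 → 46 bp
  93–149 → 57 bp
  150–213 → 64 bp
Sorted largest to smallest: 64, 57, 46, 46 bp.

64, 57, 46, 46 bp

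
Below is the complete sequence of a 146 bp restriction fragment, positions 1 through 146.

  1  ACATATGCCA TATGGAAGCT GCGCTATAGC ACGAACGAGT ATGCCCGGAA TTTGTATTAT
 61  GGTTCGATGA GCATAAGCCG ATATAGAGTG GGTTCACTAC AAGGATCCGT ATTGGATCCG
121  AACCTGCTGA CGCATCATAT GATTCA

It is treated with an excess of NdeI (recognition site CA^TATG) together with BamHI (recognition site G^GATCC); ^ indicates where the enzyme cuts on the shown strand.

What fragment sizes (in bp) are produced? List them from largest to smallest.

93, 23, 11, 9, 7, 3 bp

NdeI sites (CATATG) start at positions 2, 9, 136.
NdeI cuts after base 2 of each site, so after positions 3, 10, 137.
BamHI sites (GGATCC) start at positions 103, 114.
BamHI cuts after the first base of each site, so after positions 103, 114.
Combined cut positions: 3, 10, 103, 114, 137.
Linear molecule, 5 cuts → 6 fragments:
  1–3 → 3 bp
  4–10 → 7 bp
  11–103 → 93 bp
  104–114 → 11 bp
  115–137 → 23 bp
  138–146 → 9 bp
Sorted largest to smallest: 93, 23, 11, 9, 7, 3 bp.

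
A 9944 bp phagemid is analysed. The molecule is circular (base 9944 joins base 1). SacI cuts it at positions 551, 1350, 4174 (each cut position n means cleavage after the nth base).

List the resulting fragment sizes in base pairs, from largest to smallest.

Circular molecule, 3 cuts → 3 fragments:
  1350 − 551 = 799 bp
  4174 − 1350 = 2824 bp
  wrap: 9944 − 4174 + 551 = 6321 bp
Sorted largest to smallest: 6321, 2824, 799 bp.

6321, 2824, 799 bp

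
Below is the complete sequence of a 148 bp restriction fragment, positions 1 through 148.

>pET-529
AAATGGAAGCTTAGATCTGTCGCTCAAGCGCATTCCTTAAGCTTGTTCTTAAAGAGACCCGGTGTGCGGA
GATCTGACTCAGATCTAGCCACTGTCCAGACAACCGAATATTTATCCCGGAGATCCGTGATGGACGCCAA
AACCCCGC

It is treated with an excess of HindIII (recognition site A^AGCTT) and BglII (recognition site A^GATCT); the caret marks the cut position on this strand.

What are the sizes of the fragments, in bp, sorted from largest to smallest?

67, 31, 26, 11, 7, 6 bp

HindIII sites (AAGCTT) start at positions 7, 39.
HindIII cuts after the first base of each site, so after positions 7, 39.
BglII sites (AGATCT) start at positions 13, 70, 81.
BglII cuts after the first base of each site, so after positions 13, 70, 81.
Combined cut positions: 7, 13, 39, 70, 81.
Linear molecule, 5 cuts → 6 fragments:
  1–7 → 7 bp
  8–13 → 6 bp
  14–39 → 26 bp
  40–70 → 31 bp
  71–81 → 11 bp
  82–148 → 67 bp
Sorted largest to smallest: 67, 31, 26, 11, 7, 6 bp.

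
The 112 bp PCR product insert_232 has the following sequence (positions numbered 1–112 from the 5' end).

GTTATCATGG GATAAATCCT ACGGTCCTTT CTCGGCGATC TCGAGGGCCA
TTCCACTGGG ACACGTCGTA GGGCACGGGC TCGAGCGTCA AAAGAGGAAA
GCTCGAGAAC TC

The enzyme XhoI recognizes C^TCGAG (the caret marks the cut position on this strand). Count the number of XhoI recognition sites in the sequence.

CTCGAG occurs starting at positions 40, 80, 102.
XhoI cuts at 3 sites.

3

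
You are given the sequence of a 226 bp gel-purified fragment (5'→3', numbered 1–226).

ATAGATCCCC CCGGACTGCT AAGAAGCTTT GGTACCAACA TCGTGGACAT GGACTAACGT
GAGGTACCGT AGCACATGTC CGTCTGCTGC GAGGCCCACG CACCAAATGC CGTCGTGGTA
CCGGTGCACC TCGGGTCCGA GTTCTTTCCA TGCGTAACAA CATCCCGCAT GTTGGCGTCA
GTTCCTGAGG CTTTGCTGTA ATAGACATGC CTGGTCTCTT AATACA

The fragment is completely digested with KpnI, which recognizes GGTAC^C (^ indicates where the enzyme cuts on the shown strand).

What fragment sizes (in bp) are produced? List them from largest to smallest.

105, 54, 35, 32 bp

KpnI sites (GGTACC) start at positions 31, 63, 117.
KpnI cuts after base 5 of each site (before the last base), so after positions 35, 67, 121.
Linear molecule, 3 cuts → 4 fragments:
  1–35 → 35 bp
  36–67 → 32 bp
  68–121 → 54 bp
  122–226 → 105 bp
Sorted largest to smallest: 105, 54, 35, 32 bp.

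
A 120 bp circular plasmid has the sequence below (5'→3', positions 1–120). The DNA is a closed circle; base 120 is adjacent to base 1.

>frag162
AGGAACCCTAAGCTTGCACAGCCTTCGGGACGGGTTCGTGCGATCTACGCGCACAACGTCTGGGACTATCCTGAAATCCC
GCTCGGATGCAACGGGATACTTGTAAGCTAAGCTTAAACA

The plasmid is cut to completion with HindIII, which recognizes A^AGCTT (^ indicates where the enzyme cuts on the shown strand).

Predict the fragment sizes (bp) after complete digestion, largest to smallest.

HindIII sites (AAGCTT) start at positions 10, 110.
HindIII cuts after the first base of each site, so after positions 10, 110.
Circular molecule, 2 cuts → 2 fragments:
  11–110 → 100 bp
  111–120 then 1–10 → 10 + 10 = 20 bp
Sorted largest to smallest: 100, 20 bp.

100, 20 bp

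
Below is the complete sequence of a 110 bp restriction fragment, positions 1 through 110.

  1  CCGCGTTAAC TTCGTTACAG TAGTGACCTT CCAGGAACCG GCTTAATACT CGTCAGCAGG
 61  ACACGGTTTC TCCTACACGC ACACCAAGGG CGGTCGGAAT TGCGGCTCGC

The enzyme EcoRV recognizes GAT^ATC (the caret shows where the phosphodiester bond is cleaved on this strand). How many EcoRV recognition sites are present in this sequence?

0

No occurrence of GATATC is present in the sequence.
EcoRV does not cut: 0 sites.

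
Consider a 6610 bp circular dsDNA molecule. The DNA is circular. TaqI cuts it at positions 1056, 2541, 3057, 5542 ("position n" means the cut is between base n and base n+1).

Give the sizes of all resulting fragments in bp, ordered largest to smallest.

2485, 2124, 1485, 516 bp

Circular molecule, 4 cuts → 4 fragments:
  2541 − 1056 = 1485 bp
  3057 − 2541 = 516 bp
  5542 − 3057 = 2485 bp
  wrap: 6610 − 5542 + 1056 = 2124 bp
Sorted largest to smallest: 2485, 2124, 1485, 516 bp.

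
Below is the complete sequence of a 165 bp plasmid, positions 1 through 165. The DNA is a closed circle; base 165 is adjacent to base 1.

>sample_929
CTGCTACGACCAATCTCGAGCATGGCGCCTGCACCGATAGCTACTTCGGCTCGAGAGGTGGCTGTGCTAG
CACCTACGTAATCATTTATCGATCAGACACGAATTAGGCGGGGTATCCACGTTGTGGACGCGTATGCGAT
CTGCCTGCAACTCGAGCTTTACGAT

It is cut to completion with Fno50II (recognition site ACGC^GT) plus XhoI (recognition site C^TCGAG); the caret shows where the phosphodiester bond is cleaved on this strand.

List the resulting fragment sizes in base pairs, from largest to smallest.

The Fno50II site (ACGCGT) starts at position 128.
Fno50II cuts after base 4 of each site, so after position 131.
XhoI sites (CTCGAG) start at positions 15, 50, 151.
XhoI cuts after the first base of each site, so after positions 15, 50, 151.
Combined cut positions: 15, 50, 131, 151.
Circular molecule, 4 cuts → 4 fragments:
  16–50 → 35 bp
  51–131 → 81 bp
  132–151 → 20 bp
  152–165 then 1–15 → 14 + 15 = 29 bp
Sorted largest to smallest: 81, 35, 29, 20 bp.

81, 35, 29, 20 bp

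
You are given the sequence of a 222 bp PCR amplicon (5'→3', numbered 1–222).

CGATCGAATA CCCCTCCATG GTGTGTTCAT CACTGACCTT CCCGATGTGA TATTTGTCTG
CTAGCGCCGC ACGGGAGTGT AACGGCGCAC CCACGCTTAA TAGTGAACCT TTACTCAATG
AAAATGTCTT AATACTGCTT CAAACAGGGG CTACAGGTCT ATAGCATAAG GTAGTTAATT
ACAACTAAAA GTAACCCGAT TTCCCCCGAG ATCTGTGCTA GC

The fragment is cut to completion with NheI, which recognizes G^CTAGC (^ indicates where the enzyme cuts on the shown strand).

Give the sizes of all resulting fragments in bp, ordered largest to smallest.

157, 60, 5 bp

NheI sites (GCTAGC) start at positions 60, 217.
NheI cuts after the first base of each site, so after positions 60, 217.
Linear molecule, 2 cuts → 3 fragments:
  1–60 → 60 bp
  61–217 → 157 bp
  218–222 → 5 bp
Sorted largest to smallest: 157, 60, 5 bp.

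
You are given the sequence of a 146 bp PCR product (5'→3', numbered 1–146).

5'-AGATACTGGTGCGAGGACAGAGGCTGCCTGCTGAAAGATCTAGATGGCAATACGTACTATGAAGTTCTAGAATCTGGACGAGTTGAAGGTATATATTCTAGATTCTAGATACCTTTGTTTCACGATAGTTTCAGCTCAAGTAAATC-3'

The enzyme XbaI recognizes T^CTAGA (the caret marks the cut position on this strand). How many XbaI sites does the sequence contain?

4

TCTAGA occurs starting at positions 39, 66, 97, 104.
XbaI cuts at 4 sites.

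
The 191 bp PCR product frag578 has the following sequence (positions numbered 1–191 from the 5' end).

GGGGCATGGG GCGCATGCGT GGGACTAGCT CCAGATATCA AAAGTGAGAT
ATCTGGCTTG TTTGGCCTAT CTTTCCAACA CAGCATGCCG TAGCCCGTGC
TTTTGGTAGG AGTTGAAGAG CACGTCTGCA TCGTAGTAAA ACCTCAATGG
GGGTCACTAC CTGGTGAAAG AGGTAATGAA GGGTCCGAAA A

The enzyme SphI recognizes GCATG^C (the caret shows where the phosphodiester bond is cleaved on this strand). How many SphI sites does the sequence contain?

2

GCATGC occurs starting at positions 13, 83.
SphI cuts at 2 sites.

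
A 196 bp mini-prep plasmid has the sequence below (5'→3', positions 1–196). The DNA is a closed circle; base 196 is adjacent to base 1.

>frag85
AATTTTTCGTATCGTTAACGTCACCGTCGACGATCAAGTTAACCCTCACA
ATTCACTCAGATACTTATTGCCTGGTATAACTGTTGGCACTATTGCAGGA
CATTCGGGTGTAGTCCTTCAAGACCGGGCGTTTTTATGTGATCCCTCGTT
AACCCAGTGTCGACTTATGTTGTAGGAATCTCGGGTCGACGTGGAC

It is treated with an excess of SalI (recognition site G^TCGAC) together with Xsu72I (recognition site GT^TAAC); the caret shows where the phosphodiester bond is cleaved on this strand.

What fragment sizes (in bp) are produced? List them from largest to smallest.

110, 26, 26, 13, 11, 10 bp

SalI sites (GTCGAC) start at positions 26, 159, 185.
SalI cuts after the first base of each site, so after positions 26, 159, 185.
Xsu72I sites (GTTAAC) start at positions 14, 38, 148.
Xsu72I cuts after base 2 of each site, so after positions 15, 39, 149.
Combined cut positions: 15, 26, 39, 149, 159, 185.
Circular molecule, 6 cuts → 6 fragments:
  16–26 → 11 bp
  27–39 → 13 bp
  40–149 → 110 bp
  150–159 → 10 bp
  160–185 → 26 bp
  186–196 then 1–15 → 11 + 15 = 26 bp
Sorted largest to smallest: 110, 26, 26, 13, 11, 10 bp.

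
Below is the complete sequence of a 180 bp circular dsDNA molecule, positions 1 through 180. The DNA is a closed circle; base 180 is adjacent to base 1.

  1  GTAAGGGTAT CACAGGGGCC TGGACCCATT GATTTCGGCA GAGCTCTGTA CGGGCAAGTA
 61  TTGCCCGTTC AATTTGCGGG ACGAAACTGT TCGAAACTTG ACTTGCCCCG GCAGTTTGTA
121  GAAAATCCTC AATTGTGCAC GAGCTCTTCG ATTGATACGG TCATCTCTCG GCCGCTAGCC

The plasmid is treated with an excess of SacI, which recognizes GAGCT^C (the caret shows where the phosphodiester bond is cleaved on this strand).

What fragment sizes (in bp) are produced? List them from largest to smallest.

100, 80 bp

SacI sites (GAGCTC) start at positions 41, 141.
SacI cuts after base 5 of each site (before the last base), so after positions 45, 145.
Circular molecule, 2 cuts → 2 fragments:
  46–145 → 100 bp
  146–180 then 1–45 → 35 + 45 = 80 bp
Sorted largest to smallest: 100, 80 bp.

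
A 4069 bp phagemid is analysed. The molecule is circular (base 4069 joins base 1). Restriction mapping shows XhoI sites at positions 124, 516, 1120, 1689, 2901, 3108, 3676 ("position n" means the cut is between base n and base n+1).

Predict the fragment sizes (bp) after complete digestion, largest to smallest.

1212, 604, 569, 568, 517, 392, 207 bp

Circular molecule, 7 cuts → 7 fragments:
  516 − 124 = 392 bp
  1120 − 516 = 604 bp
  1689 − 1120 = 569 bp
  2901 − 1689 = 1212 bp
  3108 − 2901 = 207 bp
  3676 − 3108 = 568 bp
  wrap: 4069 − 3676 + 124 = 517 bp
Sorted largest to smallest: 1212, 604, 569, 568, 517, 392, 207 bp.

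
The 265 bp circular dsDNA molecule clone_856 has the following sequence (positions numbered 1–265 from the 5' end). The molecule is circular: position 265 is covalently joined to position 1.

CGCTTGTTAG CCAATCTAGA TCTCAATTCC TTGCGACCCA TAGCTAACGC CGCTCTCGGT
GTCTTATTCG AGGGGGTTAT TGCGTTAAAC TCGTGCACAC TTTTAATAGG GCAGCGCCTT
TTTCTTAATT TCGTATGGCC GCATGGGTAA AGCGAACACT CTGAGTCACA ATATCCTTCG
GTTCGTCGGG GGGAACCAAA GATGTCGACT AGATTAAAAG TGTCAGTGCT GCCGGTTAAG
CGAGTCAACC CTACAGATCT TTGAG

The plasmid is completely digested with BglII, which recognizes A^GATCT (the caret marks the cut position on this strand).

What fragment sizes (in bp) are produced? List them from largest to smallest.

BglII sites (AGATCT) start at positions 18, 255.
BglII cuts after the first base of each site, so after positions 18, 255.
Circular molecule, 2 cuts → 2 fragments:
  19–255 → 237 bp
  256–265 then 1–18 → 10 + 18 = 28 bp
Sorted largest to smallest: 237, 28 bp.

237, 28 bp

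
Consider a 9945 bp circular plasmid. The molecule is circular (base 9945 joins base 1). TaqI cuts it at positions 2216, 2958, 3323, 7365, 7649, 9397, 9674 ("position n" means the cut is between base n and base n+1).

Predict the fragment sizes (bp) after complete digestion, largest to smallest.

Circular molecule, 7 cuts → 7 fragments:
  2958 − 2216 = 742 bp
  3323 − 2958 = 365 bp
  7365 − 3323 = 4042 bp
  7649 − 7365 = 284 bp
  9397 − 7649 = 1748 bp
  9674 − 9397 = 277 bp
  wrap: 9945 − 9674 + 2216 = 2487 bp
Sorted largest to smallest: 4042, 2487, 1748, 742, 365, 284, 277 bp.

4042, 2487, 1748, 742, 365, 284, 277 bp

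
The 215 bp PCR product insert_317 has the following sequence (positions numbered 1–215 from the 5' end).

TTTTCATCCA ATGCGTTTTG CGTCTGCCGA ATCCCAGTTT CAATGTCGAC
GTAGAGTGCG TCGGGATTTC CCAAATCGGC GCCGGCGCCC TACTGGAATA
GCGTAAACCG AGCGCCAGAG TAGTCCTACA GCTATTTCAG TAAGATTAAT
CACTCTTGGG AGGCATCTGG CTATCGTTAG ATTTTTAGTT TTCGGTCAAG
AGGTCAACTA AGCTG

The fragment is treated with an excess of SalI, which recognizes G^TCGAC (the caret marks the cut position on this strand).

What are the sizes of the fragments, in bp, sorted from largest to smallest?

The SalI site (GTCGAC) starts at position 45.
SalI cuts after the first base of each site, so after position 45.
Linear molecule, 1 cut → 2 fragments:
  1–45 → 45 bp
  46–215 → 170 bp
Sorted largest to smallest: 170, 45 bp.

170, 45 bp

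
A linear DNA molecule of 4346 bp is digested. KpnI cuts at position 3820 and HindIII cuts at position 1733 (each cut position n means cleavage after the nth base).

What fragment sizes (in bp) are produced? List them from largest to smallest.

Combined cut positions (sorted): 1733, 3820.
Linear molecule, 2 cuts → 3 fragments:
  1733 − 0 = 1733 bp
  3820 − 1733 = 2087 bp
  4346 − 3820 = 526 bp
Sorted largest to smallest: 2087, 1733, 526 bp.

2087, 1733, 526 bp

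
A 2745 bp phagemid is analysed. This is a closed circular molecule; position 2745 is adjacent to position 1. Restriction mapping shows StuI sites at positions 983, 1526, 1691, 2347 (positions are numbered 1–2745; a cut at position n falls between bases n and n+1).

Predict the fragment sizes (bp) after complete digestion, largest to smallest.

Circular molecule, 4 cuts → 4 fragments:
  1526 − 983 = 543 bp
  1691 − 1526 = 165 bp
  2347 − 1691 = 656 bp
  wrap: 2745 − 2347 + 983 = 1381 bp
Sorted largest to smallest: 1381, 656, 543, 165 bp.

1381, 656, 543, 165 bp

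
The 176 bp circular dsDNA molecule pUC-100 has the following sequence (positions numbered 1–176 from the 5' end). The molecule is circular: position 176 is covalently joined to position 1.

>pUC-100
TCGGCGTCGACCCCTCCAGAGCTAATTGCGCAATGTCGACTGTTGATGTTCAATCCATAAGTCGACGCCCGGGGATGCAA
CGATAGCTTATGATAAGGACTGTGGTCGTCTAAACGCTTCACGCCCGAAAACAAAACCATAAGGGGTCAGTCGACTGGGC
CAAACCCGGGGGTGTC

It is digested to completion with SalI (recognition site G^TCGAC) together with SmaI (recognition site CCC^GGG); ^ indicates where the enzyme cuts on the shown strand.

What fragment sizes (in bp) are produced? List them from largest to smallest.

SalI sites (GTCGAC) start at positions 6, 35, 61, 150.
SalI cuts after the first base of each site, so after positions 6, 35, 61, 150.
SmaI sites (CCCGGG) start at positions 68, 165.
SmaI cuts after base 3 of each site, so after positions 70, 167.
Combined cut positions: 6, 35, 61, 70, 150, 167.
Circular molecule, 6 cuts → 6 fragments:
  7–35 → 29 bp
  36–61 → 26 bp
  62–70 → 9 bp
  71–150 → 80 bp
  151–167 → 17 bp
  168–176 then 1–6 → 9 + 6 = 15 bp
Sorted largest to smallest: 80, 29, 26, 17, 15, 9 bp.

80, 29, 26, 17, 15, 9 bp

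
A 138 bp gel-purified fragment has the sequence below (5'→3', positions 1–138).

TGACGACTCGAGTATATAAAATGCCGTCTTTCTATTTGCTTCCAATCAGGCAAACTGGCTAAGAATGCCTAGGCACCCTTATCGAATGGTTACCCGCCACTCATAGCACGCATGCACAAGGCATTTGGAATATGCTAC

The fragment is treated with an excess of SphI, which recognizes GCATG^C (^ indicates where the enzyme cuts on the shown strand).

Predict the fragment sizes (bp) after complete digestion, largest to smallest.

114, 24 bp

The SphI site (GCATGC) starts at position 110.
SphI cuts after base 5 of each site (before the last base), so after position 114.
Linear molecule, 1 cut → 2 fragments:
  1–114 → 114 bp
  115–138 → 24 bp
Sorted largest to smallest: 114, 24 bp.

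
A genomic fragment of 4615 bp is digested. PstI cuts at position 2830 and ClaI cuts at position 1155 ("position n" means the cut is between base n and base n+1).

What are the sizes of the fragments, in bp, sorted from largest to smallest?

1785, 1675, 1155 bp

Combined cut positions (sorted): 1155, 2830.
Linear molecule, 2 cuts → 3 fragments:
  1155 − 0 = 1155 bp
  2830 − 1155 = 1675 bp
  4615 − 2830 = 1785 bp
Sorted largest to smallest: 1785, 1675, 1155 bp.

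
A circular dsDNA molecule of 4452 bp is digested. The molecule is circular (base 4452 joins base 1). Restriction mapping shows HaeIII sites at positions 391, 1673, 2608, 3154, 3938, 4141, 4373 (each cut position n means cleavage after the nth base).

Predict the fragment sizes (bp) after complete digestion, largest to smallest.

1282, 935, 784, 546, 470, 232, 203 bp

Circular molecule, 7 cuts → 7 fragments:
  1673 − 391 = 1282 bp
  2608 − 1673 = 935 bp
  3154 − 2608 = 546 bp
  3938 − 3154 = 784 bp
  4141 − 3938 = 203 bp
  4373 − 4141 = 232 bp
  wrap: 4452 − 4373 + 391 = 470 bp
Sorted largest to smallest: 1282, 935, 784, 546, 470, 232, 203 bp.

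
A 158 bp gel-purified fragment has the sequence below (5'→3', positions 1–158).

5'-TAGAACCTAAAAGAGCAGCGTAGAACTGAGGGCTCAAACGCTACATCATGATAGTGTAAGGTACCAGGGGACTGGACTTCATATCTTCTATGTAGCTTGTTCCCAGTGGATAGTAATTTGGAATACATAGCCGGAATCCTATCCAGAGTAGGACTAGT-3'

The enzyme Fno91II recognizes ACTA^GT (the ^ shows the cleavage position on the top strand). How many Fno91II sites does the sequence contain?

1

ACTAGT occurs starting at position 153.
Fno91II cuts at 1 site.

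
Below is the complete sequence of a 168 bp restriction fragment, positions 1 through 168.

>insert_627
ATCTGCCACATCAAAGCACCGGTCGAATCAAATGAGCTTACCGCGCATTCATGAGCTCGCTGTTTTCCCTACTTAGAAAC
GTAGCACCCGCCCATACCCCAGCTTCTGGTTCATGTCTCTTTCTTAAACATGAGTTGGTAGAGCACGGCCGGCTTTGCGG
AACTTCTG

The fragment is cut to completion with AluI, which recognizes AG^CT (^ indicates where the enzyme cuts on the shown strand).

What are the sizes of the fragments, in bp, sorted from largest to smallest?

66, 47, 36, 19 bp

AluI sites (AGCT) start at positions 35, 54, 101.
AluI cuts after base 2 of each site, so after positions 36, 55, 102.
Linear molecule, 3 cuts → 4 fragments:
  1–36 → 36 bp
  37–55 → 19 bp
  56–102 → 47 bp
  103–168 → 66 bp
Sorted largest to smallest: 66, 47, 36, 19 bp.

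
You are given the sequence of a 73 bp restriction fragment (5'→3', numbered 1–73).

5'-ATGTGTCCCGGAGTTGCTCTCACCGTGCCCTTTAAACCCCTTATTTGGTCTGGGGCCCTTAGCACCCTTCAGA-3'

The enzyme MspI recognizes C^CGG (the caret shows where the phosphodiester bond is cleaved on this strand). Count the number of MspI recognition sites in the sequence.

1

CCGG occurs starting at position 8.
MspI cuts at 1 site.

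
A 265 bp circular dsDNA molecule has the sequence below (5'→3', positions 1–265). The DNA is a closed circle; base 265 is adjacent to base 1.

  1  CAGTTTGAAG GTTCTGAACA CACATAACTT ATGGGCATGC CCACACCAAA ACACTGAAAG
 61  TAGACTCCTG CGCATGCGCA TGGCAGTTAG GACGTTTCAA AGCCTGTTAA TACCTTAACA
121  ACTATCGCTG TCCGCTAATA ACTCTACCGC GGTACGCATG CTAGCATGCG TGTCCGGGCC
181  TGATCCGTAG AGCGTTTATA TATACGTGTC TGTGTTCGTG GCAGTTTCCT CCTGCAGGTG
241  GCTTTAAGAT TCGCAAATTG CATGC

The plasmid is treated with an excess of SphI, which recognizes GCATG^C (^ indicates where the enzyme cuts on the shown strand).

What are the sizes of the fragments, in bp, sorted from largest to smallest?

SphI sites (GCATGC) start at positions 35, 72, 156, 164, 260.
SphI cuts after base 5 of each site (before the last base), so after positions 39, 76, 160, 168, 264.
Circular molecule, 5 cuts → 5 fragments:
  40–76 → 37 bp
  77–160 → 84 bp
  161–168 → 8 bp
  169–264 → 96 bp
  265–265 then 1–39 → 1 + 39 = 40 bp
Sorted largest to smallest: 96, 84, 40, 37, 8 bp.

96, 84, 40, 37, 8 bp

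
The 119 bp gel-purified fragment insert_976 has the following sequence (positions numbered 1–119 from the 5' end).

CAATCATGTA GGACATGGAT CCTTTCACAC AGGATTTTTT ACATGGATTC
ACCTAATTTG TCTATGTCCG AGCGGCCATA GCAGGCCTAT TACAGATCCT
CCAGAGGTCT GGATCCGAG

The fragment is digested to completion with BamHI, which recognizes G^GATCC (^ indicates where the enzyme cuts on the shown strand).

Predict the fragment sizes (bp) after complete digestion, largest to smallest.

BamHI sites (GGATCC) start at positions 17, 111.
BamHI cuts after the first base of each site, so after positions 17, 111.
Linear molecule, 2 cuts → 3 fragments:
  1–17 → 17 bp
  18–111 → 94 bp
  112–119 → 8 bp
Sorted largest to smallest: 94, 17, 8 bp.

94, 17, 8 bp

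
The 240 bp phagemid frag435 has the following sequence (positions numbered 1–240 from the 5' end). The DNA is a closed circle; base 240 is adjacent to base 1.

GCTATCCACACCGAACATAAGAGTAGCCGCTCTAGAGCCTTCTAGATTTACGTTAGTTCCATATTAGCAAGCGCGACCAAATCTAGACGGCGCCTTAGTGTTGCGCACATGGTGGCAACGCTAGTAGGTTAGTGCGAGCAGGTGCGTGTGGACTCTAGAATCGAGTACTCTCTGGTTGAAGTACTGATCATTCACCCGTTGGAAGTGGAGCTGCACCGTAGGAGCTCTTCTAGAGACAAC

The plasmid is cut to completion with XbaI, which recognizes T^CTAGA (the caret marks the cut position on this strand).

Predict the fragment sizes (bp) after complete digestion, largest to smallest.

XbaI sites (TCTAGA) start at positions 31, 41, 82, 154, 229.
XbaI cuts after the first base of each site, so after positions 31, 41, 82, 154, 229.
Circular molecule, 5 cuts → 5 fragments:
  32–41 → 10 bp
  42–82 → 41 bp
  83–154 → 72 bp
  155–229 → 75 bp
  230–240 then 1–31 → 11 + 31 = 42 bp
Sorted largest to smallest: 75, 72, 42, 41, 10 bp.

75, 72, 42, 41, 10 bp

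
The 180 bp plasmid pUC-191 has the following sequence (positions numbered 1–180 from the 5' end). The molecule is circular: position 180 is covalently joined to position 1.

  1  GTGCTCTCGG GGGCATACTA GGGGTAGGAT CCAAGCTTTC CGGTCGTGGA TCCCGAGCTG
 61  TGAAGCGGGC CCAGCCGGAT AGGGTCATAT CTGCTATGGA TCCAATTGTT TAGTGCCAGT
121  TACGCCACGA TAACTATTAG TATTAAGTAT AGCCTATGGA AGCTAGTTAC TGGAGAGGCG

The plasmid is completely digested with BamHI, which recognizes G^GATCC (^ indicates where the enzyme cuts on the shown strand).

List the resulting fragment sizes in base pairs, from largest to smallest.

109, 50, 21 bp

BamHI sites (GGATCC) start at positions 27, 48, 98.
BamHI cuts after the first base of each site, so after positions 27, 48, 98.
Circular molecule, 3 cuts → 3 fragments:
  28–48 → 21 bp
  49–98 → 50 bp
  99–180 then 1–27 → 82 + 27 = 109 bp
Sorted largest to smallest: 109, 50, 21 bp.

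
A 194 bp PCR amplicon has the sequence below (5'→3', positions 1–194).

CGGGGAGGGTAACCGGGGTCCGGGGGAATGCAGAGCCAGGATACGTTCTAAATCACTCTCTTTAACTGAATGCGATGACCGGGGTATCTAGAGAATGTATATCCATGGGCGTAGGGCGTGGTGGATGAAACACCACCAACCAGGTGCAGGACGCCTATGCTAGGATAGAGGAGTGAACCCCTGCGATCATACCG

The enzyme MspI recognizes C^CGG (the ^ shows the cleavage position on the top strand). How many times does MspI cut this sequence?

3

CCGG occurs starting at positions 13, 20, 79.
MspI cuts at 3 sites.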